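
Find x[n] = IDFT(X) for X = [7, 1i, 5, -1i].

x[n] = (1/4) Σ(k=0 to 3) X[k] · e^(2πikn/4)

Computing each x[n]:
x[0] = 3
x[1] = 0
x[2] = 3
x[3] = 1

x = [3, 0, 3, 1]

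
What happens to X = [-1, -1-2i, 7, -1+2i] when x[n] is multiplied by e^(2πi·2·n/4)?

Modulation property: DFT(ω_4^(-2n)·x[n]) = X[(k-2) mod 4], so circularly shift X by 2 positions.

X[k-2] = [7, -1+2i, -1, -1-2i]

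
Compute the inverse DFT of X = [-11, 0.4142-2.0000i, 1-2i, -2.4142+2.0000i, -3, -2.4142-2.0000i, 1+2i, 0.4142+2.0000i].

x[n] = (1/8) Σ(k=0 to 7) X[k] · e^(2πikn/8)

Computing each x[n]:
x[0] = -2
x[1] = 0
x[2] = -1
x[3] = -2
x[4] = -1
x[5] = -1
x[6] = -3
x[7] = -1

x = [-2, 0, -1, -2, -1, -1, -3, -1]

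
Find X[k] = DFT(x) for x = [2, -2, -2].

X[k] = Σ(n=0 to 2) x[n] · ω_3^(nk)
where ω_3 = e^(-2πi/3)

Computing each X[k]:
X[0] = -2
X[1] = 4
X[2] = 4

X = [-2, 4, 4]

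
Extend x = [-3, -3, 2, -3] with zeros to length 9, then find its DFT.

Original 4-point DFT: [-7, -5, 5, -5]
Zero-padded 9-point DFT provides frequency interpolation.

DFT_9([x, 0, ...]) = [-7, -3.4508+2.5568i, -3.9003-0.3277i, -5.5000+4.3301i, 2.8512+4.9097i, 2.8512-4.9097i, -5.5000-4.3301i, -3.9003+0.3277i, -3.4508-2.5568i]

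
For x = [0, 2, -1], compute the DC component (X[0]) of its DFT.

X[0] = Σ(n=0 to 2) x[n] · ω_3^0 = Σ x[n]
= (0) + (2) + (-1)

X[0] = 1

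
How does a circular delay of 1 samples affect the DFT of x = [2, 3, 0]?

Time shift by 1: X_shifted[k] = ω_3^(1k) · X[k]
Shifted x = [0, 2, 3]

DFT(x[n-1]) = [5, -2.5000+0.8660i, -2.5000-0.8660i]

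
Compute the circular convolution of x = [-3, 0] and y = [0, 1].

(x ⊛ y)[n] = Σ(m=0 to 1) x[m] · y[(n-m) mod 2]

Computing each output sample:
(x ⊛ y)[0] = 0
(x ⊛ y)[1] = -3

x ⊛ y = [0, -3]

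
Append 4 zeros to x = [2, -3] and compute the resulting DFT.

Original 2-point DFT: [-1, 5]
Zero-padded 6-point DFT provides frequency interpolation.

DFT_6([x, 0, ...]) = [-1, 0.5000+2.5981i, 3.5000+2.5981i, 5, 3.5000-2.5981i, 0.5000-2.5981i]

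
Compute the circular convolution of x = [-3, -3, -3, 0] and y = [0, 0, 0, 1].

(x ⊛ y)[n] = Σ(m=0 to 3) x[m] · y[(n-m) mod 4]

Computing each output sample:
(x ⊛ y)[0] = -3
(x ⊛ y)[1] = -3
(x ⊛ y)[2] = 0
(x ⊛ y)[3] = -3

x ⊛ y = [-3, -3, 0, -3]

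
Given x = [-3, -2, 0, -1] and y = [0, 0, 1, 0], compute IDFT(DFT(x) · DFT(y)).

(x ⊛ y)[n] = Σ(m=0 to 3) x[m] · y[(n-m) mod 4]

Computing each output sample:
(x ⊛ y)[0] = 0
(x ⊛ y)[1] = -1
(x ⊛ y)[2] = -3
(x ⊛ y)[3] = -2

x ⊛ y = [0, -1, -3, -2]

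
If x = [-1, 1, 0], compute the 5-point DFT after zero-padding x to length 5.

Original 3-point DFT: [0, -1.5000-0.8660i, -1.5000+0.8660i]
Zero-padded 5-point DFT provides frequency interpolation.

DFT_5([x, 0, ...]) = [0, -0.6910-0.9511i, -1.8090-0.5878i, -1.8090+0.5878i, -0.6910+0.9511i]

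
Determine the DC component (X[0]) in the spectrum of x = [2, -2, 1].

X[0] = Σ(n=0 to 2) x[n] · ω_3^0 = Σ x[n]
= (2) + (-2) + (1)

X[0] = 1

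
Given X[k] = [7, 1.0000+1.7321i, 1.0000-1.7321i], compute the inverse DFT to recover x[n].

x[n] = (1/3) Σ(k=0 to 2) X[k] · e^(2πikn/3)

Computing each x[n]:
x[0] = 3
x[1] = 1
x[2] = 3

x = [3, 1, 3]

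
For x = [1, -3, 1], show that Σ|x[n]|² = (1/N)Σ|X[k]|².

Time domain:
Σ|x[n]|² = |1|² + |-3|² + |1|² = 11.0000

Frequency domain:
(1/3)Σ|X[k]|² = (1/3)(|-1|² + |2.0000+3.4641i|² + |2.0000-3.4641i|²) = (1/3)·33.0000 = 11.0000

Both sides agree, confirming Parseval's theorem.

Σ|x[n]|² = (1/N)Σ|X[k]|² = 11.0000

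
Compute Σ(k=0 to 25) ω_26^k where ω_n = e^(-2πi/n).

Sum of all nth roots of unity equals 0 for n > 1 (geometric series with r ≠ 1).

0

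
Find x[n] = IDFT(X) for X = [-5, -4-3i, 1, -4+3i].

x[n] = (1/4) Σ(k=0 to 3) X[k] · e^(2πikn/4)

Computing each x[n]:
x[0] = -3
x[1] = 0
x[2] = 1
x[3] = -3

x = [-3, 0, 1, -3]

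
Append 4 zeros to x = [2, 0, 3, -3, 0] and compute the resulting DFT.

Original 5-point DFT: [2, 2.0000-3.5267i, 2.0000+5.7063i, 2.0000-5.7063i, 2.0000+3.5267i]
Zero-padded 9-point DFT provides frequency interpolation.

DFT_9([x, 0, ...]) = [2, 4.0209-0.3563i, 0.6809-3.6241i, -2.5000+2.5981i, 5.7981+4.5264i, 5.7981-4.5264i, -2.5000-2.5981i, 0.6809+3.6241i, 4.0209+0.3563i]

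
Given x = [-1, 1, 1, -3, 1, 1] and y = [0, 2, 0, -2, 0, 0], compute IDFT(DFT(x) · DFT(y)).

(x ⊛ y)[n] = Σ(m=0 to 5) x[m] · y[(n-m) mod 6]

Computing each output sample:
(x ⊛ y)[0] = 8
(x ⊛ y)[1] = -4
(x ⊛ y)[2] = 0
(x ⊛ y)[3] = 4
(x ⊛ y)[4] = -8
(x ⊛ y)[5] = 0

x ⊛ y = [8, -4, 0, 4, -8, 0]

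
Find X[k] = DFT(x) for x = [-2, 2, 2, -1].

X[k] = Σ(n=0 to 3) x[n] · ω_4^(nk)
where ω_4 = e^(-2πi/4)

Computing each X[k]:
X[0] = 1
X[1] = -4-3i
X[2] = -1
X[3] = -4+3i

X = [1, -4-3i, -1, -4+3i]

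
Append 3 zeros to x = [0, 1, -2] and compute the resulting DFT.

Original 3-point DFT: [-1, 0.5000-2.5981i, 0.5000+2.5981i]
Zero-padded 6-point DFT provides frequency interpolation.

DFT_6([x, 0, ...]) = [-1, 1.5000+0.8660i, 0.5000-2.5981i, -3, 0.5000+2.5981i, 1.5000-0.8660i]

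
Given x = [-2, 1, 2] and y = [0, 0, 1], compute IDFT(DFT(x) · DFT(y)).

(x ⊛ y)[n] = Σ(m=0 to 2) x[m] · y[(n-m) mod 3]

Computing each output sample:
(x ⊛ y)[0] = 1
(x ⊛ y)[1] = 2
(x ⊛ y)[2] = -2

x ⊛ y = [1, 2, -2]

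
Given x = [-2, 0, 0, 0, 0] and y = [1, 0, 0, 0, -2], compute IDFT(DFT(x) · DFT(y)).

(x ⊛ y)[n] = Σ(m=0 to 4) x[m] · y[(n-m) mod 5]

Computing each output sample:
(x ⊛ y)[0] = -2
(x ⊛ y)[1] = 0
(x ⊛ y)[2] = 0
(x ⊛ y)[3] = 0
(x ⊛ y)[4] = 4

x ⊛ y = [-2, 0, 0, 0, 4]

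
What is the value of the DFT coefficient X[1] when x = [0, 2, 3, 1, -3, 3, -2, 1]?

X[1] = Σ(n=0 to 7) x[n] · ω_8^(1n) where ω_8 = e^(-2πi/8)
= (0)·ω_8^0 + (2)·ω_8^1 + (3)·ω_8^2 + (1)·ω_8^3 + (-3)·ω_8^4 + (3)·ω_8^5 + (-2)·ω_8^6 + (1)·ω_8^7

X[1] = 2.2929-4.2929i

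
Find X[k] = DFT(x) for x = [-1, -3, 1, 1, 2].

X[k] = Σ(n=0 to 4) x[n] · ω_5^(nk)
where ω_5 = e^(-2πi/5)

Computing each X[k]:
X[0] = 0
X[1] = -2.9271+4.7553i
X[2] = 0.4271+2.9389i
X[3] = 0.4271-2.9389i
X[4] = -2.9271-4.7553i

X = [0, -2.9271+4.7553i, 0.4271+2.9389i, 0.4271-2.9389i, -2.9271-4.7553i]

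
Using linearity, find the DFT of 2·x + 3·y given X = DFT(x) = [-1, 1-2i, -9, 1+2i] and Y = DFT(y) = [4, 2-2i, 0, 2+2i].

By linearity: DFT(2x + 3y) = 2·DFT(x) + 3·DFT(y)
= 2·[-1, 1-2i, -9, 1+2i] + 3·[4, 2-2i, 0, 2+2i]

Computing element-wise:
Z[0] = 2·(-1) + 3·(4) = 10
Z[1] = 2·(1-2i) + 3·(2-2i) = 8-10i
Z[2] = 2·(-9) + 3·(0) = -18
Z[3] = 2·(1+2i) + 3·(2+2i) = 8+10i

DFT(2x + 3y) = 2·X + 3·Y = [10, 8-10i, -18, 8+10i]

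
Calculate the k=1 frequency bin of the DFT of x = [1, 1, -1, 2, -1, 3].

X[1] = Σ(n=0 to 5) x[n] · ω_6^(1n) where ω_6 = e^(-2πi/6)
= (1)·ω_6^0 + (1)·ω_6^1 + (-1)·ω_6^2 + (2)·ω_6^3 + (-1)·ω_6^4 + (3)·ω_6^5

X[1] = 2.0000+1.7321i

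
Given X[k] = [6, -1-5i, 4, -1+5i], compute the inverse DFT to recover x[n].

x[n] = (1/4) Σ(k=0 to 3) X[k] · e^(2πikn/4)

Computing each x[n]:
x[0] = 2
x[1] = 3
x[2] = 3
x[3] = -2

x = [2, 3, 3, -2]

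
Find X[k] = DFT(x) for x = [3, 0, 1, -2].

X[k] = Σ(n=0 to 3) x[n] · ω_4^(nk)
where ω_4 = e^(-2πi/4)

Computing each X[k]:
X[0] = 2
X[1] = 2-2i
X[2] = 6
X[3] = 2+2i

X = [2, 2-2i, 6, 2+2i]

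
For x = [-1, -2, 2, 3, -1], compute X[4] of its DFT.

X[4] = Σ(n=0 to 4) x[n] · ω_5^(4n) where ω_5 = e^(-2πi/5)
= (-1)·ω_5^0 + (-2)·ω_5^4 + (2)·ω_5^8 + (3)·ω_5^12 + (-1)·ω_5^16

X[4] = -5.9721-1.5388i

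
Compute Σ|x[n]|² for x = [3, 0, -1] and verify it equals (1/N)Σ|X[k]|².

Time domain:
Σ|x[n]|² = |3|² + |0|² + |-1|² = 10.0000

Frequency domain:
(1/3)Σ|X[k]|² = (1/3)(|2|² + |3.5000-0.8660i|² + |3.5000+0.8660i|²) = (1/3)·30.0000 = 10.0000

Both sides agree, confirming Parseval's theorem.

Σ|x[n]|² = (1/N)Σ|X[k]|² = 10.0000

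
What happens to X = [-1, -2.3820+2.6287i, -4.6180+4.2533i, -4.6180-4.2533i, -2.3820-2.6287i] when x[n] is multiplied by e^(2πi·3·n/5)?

Modulation property: DFT(ω_5^(-3n)·x[n]) = X[(k-3) mod 5], so circularly shift X by 3 positions.

X[k-3] = [-4.6180+4.2533i, -4.6180-4.2533i, -2.3820-2.6287i, -1, -2.3820+2.6287i]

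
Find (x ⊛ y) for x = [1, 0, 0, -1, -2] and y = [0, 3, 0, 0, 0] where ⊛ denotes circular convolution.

(x ⊛ y)[n] = Σ(m=0 to 4) x[m] · y[(n-m) mod 5]

Computing each output sample:
(x ⊛ y)[0] = -6
(x ⊛ y)[1] = 3
(x ⊛ y)[2] = 0
(x ⊛ y)[3] = 0
(x ⊛ y)[4] = -3

x ⊛ y = [-6, 3, 0, 0, -3]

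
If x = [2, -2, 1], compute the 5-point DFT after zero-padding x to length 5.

Original 3-point DFT: [1, 2.5000+2.5981i, 2.5000-2.5981i]
Zero-padded 5-point DFT provides frequency interpolation.

DFT_5([x, 0, ...]) = [1, 0.5729+1.3143i, 3.9271+2.1266i, 3.9271-2.1266i, 0.5729-1.3143i]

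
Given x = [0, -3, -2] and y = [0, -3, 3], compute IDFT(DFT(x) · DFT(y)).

(x ⊛ y)[n] = Σ(m=0 to 2) x[m] · y[(n-m) mod 3]

Computing each output sample:
(x ⊛ y)[0] = -3
(x ⊛ y)[1] = -6
(x ⊛ y)[2] = 9

x ⊛ y = [-3, -6, 9]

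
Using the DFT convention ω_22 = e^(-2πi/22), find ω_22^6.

ω_22^6 = e^(-2πi·6/22)
= cos(-2π·6/22) + i·sin(-2π·6/22)
= cos(-12π/22) + i·sin(-12π/22)

ω_22^6 = cos(-12π/22) + i·sin(-12π/22) = -0.1423-0.9898i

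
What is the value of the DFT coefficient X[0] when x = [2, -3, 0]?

X[0] = Σ(n=0 to 2) x[n] · ω_3^0 = Σ x[n]
= (2) + (-3) + (0)

X[0] = -1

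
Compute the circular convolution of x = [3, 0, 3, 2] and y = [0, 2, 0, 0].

(x ⊛ y)[n] = Σ(m=0 to 3) x[m] · y[(n-m) mod 4]

Computing each output sample:
(x ⊛ y)[0] = 4
(x ⊛ y)[1] = 6
(x ⊛ y)[2] = 0
(x ⊛ y)[3] = 6

x ⊛ y = [4, 6, 0, 6]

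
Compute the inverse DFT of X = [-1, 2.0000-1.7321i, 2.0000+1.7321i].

x[n] = (1/3) Σ(k=0 to 2) X[k] · e^(2πikn/3)

Computing each x[n]:
x[0] = 1
x[1] = 0
x[2] = -2

x = [1, 0, -2]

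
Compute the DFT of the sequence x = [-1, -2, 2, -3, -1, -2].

X[k] = Σ(n=0 to 5) x[n] · ω_6^(nk)
where ω_6 = e^(-2πi/6)

Computing each X[k]:
X[0] = -7
X[1] = -0.5000-2.5981i
X[2] = -2.5000+2.5981i
X[3] = 7
X[4] = -2.5000-2.5981i
X[5] = -0.5000+2.5981i

X = [-7, -0.5000-2.5981i, -2.5000+2.5981i, 7, -2.5000-2.5981i, -0.5000+2.5981i]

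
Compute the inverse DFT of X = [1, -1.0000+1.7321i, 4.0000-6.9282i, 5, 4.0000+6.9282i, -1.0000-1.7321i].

x[n] = (1/6) Σ(k=0 to 5) X[k] · e^(2πikn/6)

Computing each x[n]:
x[0] = 2
x[1] = 0
x[2] = -2
x[3] = 1
x[4] = 3
x[5] = -3

x = [2, 0, -2, 1, 3, -3]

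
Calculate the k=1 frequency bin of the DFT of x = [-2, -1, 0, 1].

X[1] = Σ(n=0 to 3) x[n] · ω_4^(1n) where ω_4 = e^(-2πi/4)
= (-2)·ω_4^0 + (-1)·ω_4^1 + (0)·ω_4^2 + (1)·ω_4^3

X[1] = -2+2i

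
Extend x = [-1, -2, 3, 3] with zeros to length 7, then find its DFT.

Original 4-point DFT: [3, -4+5i, 1, -4-5i]
Zero-padded 7-point DFT provides frequency interpolation.

DFT_7([x, 0, ...]) = [3, -5.6174-2.6628i, -1.3874+5.5970i, 2.0048+0.2885i, 2.0048-0.2885i, -1.3874-5.5970i, -5.6174+2.6628i]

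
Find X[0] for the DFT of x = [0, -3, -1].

X[0] = Σ(n=0 to 2) x[n] · ω_3^0 = Σ x[n]
= (0) + (-3) + (-1)

X[0] = -4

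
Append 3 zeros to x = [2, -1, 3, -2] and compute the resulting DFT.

Original 4-point DFT: [2, -1-1i, 8, -1+1i]
Zero-padded 7-point DFT provides frequency interpolation.

DFT_7([x, 0, ...]) = [2, 2.5109-1.2752i, -1.7274+0.7129i, 5.2165+4.7292i, 5.2165-4.7292i, -1.7274-0.7129i, 2.5109+1.2752i]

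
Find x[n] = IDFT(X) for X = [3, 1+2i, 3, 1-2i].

x[n] = (1/4) Σ(k=0 to 3) X[k] · e^(2πikn/4)

Computing each x[n]:
x[0] = 2
x[1] = -1
x[2] = 1
x[3] = 1

x = [2, -1, 1, 1]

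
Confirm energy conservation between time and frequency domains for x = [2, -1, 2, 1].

Time domain:
Σ|x[n]|² = |2|² + |-1|² + |2|² + |1|² = 10.0000

Frequency domain:
(1/4)Σ|X[k]|² = (1/4)(|4|² + |2i|² + |4|² + |-2i|²) = (1/4)·40.0000 = 10.0000

Both sides agree, confirming Parseval's theorem.

Σ|x[n]|² = (1/N)Σ|X[k]|² = 10.0000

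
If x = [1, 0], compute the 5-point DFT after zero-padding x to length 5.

Original 2-point DFT: [1, 1]
Zero-padded 5-point DFT provides frequency interpolation.

DFT_5([x, 0, ...]) = [1, 1, 1, 1, 1]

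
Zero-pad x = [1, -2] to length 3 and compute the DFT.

Original 2-point DFT: [-1, 3]
Zero-padded 3-point DFT provides frequency interpolation.

DFT_3([x, 0, ...]) = [-1, 2.0000+1.7321i, 2.0000-1.7321i]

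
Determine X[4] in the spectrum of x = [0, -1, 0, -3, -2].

X[4] = Σ(n=0 to 4) x[n] · ω_5^(4n) where ω_5 = e^(-2πi/5)
= (0)·ω_5^0 + (-1)·ω_5^4 + (0)·ω_5^8 + (-3)·ω_5^12 + (-2)·ω_5^16

X[4] = 1.5000+2.7144i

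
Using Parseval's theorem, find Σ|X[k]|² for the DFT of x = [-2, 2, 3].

Parseval: Σ|x[n]|² = (1/N)Σ|X[k]|², so Σ|X[k]|² = N·Σ|x[n]|² = 3·17.0000

Σ|X[k]|² = N·Σ|x[n]|² = 3·17.0000 = 51.0000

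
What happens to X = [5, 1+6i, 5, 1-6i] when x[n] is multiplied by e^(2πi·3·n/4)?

Modulation property: DFT(ω_4^(-3n)·x[n]) = X[(k-3) mod 4], so circularly shift X by 3 positions.

X[k-3] = [1+6i, 5, 1-6i, 5]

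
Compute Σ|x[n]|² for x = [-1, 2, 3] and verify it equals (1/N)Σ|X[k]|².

Time domain:
Σ|x[n]|² = |-1|² + |2|² + |3|² = 14.0000

Frequency domain:
(1/3)Σ|X[k]|² = (1/3)(|4|² + |-3.5000+0.8660i|² + |-3.5000-0.8660i|²) = (1/3)·42.0000 = 14.0000

Both sides agree, confirming Parseval's theorem.

Σ|x[n]|² = (1/N)Σ|X[k]|² = 14.0000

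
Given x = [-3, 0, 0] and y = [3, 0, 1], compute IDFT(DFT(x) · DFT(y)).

(x ⊛ y)[n] = Σ(m=0 to 2) x[m] · y[(n-m) mod 3]

Computing each output sample:
(x ⊛ y)[0] = -9
(x ⊛ y)[1] = 0
(x ⊛ y)[2] = -3

x ⊛ y = [-9, 0, -3]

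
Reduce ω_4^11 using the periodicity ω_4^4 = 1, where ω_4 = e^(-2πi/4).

Since ω_4^4 = 1, powers reduce modulo 4.
11 mod 4 = 3
So ω_4^11 = ω_4^3 = e^(-2πi·3/4)

ω_4^11 = ω_4^3 = 1i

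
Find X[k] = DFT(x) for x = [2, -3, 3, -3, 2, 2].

X[k] = Σ(n=0 to 5) x[n] · ω_6^(nk)
where ω_6 = e^(-2πi/6)

Computing each X[k]:
X[0] = 3
X[1] = 2.0000+3.4641i
X[2] = -3.0000+5.1962i
X[3] = 11
X[4] = -3.0000-5.1962i
X[5] = 2.0000-3.4641i

X = [3, 2.0000+3.4641i, -3.0000+5.1962i, 11, -3.0000-5.1962i, 2.0000-3.4641i]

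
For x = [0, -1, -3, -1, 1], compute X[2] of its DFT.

X[2] = Σ(n=0 to 4) x[n] · ω_5^(2n) where ω_5 = e^(-2πi/5)
= (0)·ω_5^0 + (-1)·ω_5^2 + (-3)·ω_5^4 + (-1)·ω_5^6 + (1)·ω_5^8

X[2] = -1.2361-0.7265i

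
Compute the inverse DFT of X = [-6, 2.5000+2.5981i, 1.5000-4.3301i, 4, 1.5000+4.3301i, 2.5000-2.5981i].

x[n] = (1/6) Σ(k=0 to 5) X[k] · e^(2πikn/6)

Computing each x[n]:
x[0] = 1
x[1] = -1
x[2] = -3
x[3] = -2
x[4] = 1
x[5] = -2

x = [1, -1, -3, -2, 1, -2]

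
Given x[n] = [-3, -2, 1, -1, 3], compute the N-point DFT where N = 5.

X[k] = Σ(n=0 to 4) x[n] · ω_5^(nk)
where ω_5 = e^(-2πi/5)

Computing each X[k]:
X[0] = -2
X[1] = -2.6910+3.5797i
X[2] = -3.8090+4.8410i
X[3] = -3.8090-4.8410i
X[4] = -2.6910-3.5797i

X = [-2, -2.6910+3.5797i, -3.8090+4.8410i, -3.8090-4.8410i, -2.6910-3.5797i]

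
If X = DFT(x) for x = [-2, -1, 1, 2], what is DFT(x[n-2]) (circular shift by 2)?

Time shift by 2: X_shifted[k] = ω_4^(2k) · X[k]
Shifted x = [1, 2, -2, -1]

DFT(x[n-2]) = [0, 3-3i, -2, 3+3i]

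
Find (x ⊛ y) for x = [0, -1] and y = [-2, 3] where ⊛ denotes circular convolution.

(x ⊛ y)[n] = Σ(m=0 to 1) x[m] · y[(n-m) mod 2]

Computing each output sample:
(x ⊛ y)[0] = -3
(x ⊛ y)[1] = 2

x ⊛ y = [-3, 2]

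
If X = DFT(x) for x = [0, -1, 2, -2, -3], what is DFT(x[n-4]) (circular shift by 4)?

Time shift by 4: X_shifted[k] = ω_5^(4k) · X[k]
Shifted x = [-1, 2, -2, -3, 0]

DFT(x[n-4]) = [-4, 3.6631-2.4899i, -4.1631-0.2245i, -4.1631+0.2245i, 3.6631+2.4899i]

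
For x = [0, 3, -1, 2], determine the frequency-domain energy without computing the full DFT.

Parseval: Σ|x[n]|² = (1/N)Σ|X[k]|², so Σ|X[k]|² = N·Σ|x[n]|² = 4·14.0000

Σ|X[k]|² = N·Σ|x[n]|² = 4·14.0000 = 56.0000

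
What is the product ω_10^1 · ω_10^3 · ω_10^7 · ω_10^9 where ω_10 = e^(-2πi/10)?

The primitive 10th roots of unity are ω_10^k for k coprime to 10: k ∈ {1, 3, 7, 9}
Their product equals the constant term of the cyclotomic polynomial Φ_10(x) up to sign.
For n ≥ 3, the product of all primitive nth roots of unity is 1. (For n=1 it is 1; for n=2 it is -1.)

1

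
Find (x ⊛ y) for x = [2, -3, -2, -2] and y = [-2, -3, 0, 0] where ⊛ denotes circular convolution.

(x ⊛ y)[n] = Σ(m=0 to 3) x[m] · y[(n-m) mod 4]

Computing each output sample:
(x ⊛ y)[0] = 2
(x ⊛ y)[1] = 0
(x ⊛ y)[2] = 13
(x ⊛ y)[3] = 10

x ⊛ y = [2, 0, 13, 10]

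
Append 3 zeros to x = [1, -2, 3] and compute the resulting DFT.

Original 3-point DFT: [2, 0.5000+4.3301i, 0.5000-4.3301i]
Zero-padded 6-point DFT provides frequency interpolation.

DFT_6([x, 0, ...]) = [2, -1.5000-0.8660i, 0.5000+4.3301i, 6, 0.5000-4.3301i, -1.5000+0.8660i]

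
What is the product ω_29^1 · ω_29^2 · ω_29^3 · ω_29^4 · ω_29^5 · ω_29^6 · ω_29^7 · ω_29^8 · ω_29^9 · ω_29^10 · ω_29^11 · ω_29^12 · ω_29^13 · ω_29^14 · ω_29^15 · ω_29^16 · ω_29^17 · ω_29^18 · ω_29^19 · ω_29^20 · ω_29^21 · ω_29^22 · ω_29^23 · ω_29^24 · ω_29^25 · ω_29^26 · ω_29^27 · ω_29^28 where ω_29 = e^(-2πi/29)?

The primitive 29th roots of unity are ω_29^k for k coprime to 29: k ∈ {1, 2, 3, 4, 5, 6, 7, 8, 9, 10, 11, 12, 13, 14, 15, 16, 17, 18, 19, 20, 21, 22, 23, 24, 25, 26, 27, 28}
Their product equals the constant term of the cyclotomic polynomial Φ_29(x) up to sign.
For n ≥ 3, the product of all primitive nth roots of unity is 1. (For n=1 it is 1; for n=2 it is -1.)

1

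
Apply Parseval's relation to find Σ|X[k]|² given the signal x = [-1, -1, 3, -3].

Parseval: Σ|x[n]|² = (1/N)Σ|X[k]|², so Σ|X[k]|² = N·Σ|x[n]|² = 4·20.0000

Σ|X[k]|² = N·Σ|x[n]|² = 4·20.0000 = 80.0000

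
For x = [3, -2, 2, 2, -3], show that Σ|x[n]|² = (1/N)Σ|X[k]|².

Time domain:
Σ|x[n]|² = |3|² + |-2|² + |2|² + |2|² + |-3|² = 30.0000

Frequency domain:
(1/5)Σ|X[k]|² = (1/5)(|2|² + |-1.7812-0.9511i|² + |8.2812-0.5878i|² + |8.2812+0.5878i|² + |-1.7812+0.9511i|²) = (1/5)·150.0000 = 30.0000

Both sides agree, confirming Parseval's theorem.

Σ|x[n]|² = (1/N)Σ|X[k]|² = 30.0000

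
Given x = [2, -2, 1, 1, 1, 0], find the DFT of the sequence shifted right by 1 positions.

Time shift by 1: X_shifted[k] = ω_6^(1k) · X[k]
Shifted x = [0, 2, -2, 1, 1, 1]

DFT(x[n-1]) = [3, 1.0000+1.7321i, -3.4641i, -5, 3.4641i, 1.0000-1.7321i]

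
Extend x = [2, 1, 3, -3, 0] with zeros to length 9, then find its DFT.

Original 5-point DFT: [3, 2.3090-4.4778i, 1.1910+5.1186i, 1.1910-5.1186i, 2.3090+4.4778i]
Zero-padded 9-point DFT provides frequency interpolation.

DFT_9([x, 0, ...]) = [3, 4.7870-0.9991i, 0.8546-4.6089i, -3.0000+1.7321i, 4.8584+4.1844i, 4.8584-4.1844i, -3.0000-1.7321i, 0.8546+4.6089i, 4.7870+0.9991i]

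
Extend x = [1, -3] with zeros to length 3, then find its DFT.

Original 2-point DFT: [-2, 4]
Zero-padded 3-point DFT provides frequency interpolation.

DFT_3([x, 0, ...]) = [-2, 2.5000+2.5981i, 2.5000-2.5981i]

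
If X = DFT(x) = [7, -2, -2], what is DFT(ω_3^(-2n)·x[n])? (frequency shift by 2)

Modulation property: DFT(ω_3^(-2n)·x[n]) = X[(k-2) mod 3], so circularly shift X by 2 positions.

X[k-2] = [-2, -2, 7]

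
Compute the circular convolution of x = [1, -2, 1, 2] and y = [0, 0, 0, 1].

(x ⊛ y)[n] = Σ(m=0 to 3) x[m] · y[(n-m) mod 4]

Computing each output sample:
(x ⊛ y)[0] = -2
(x ⊛ y)[1] = 1
(x ⊛ y)[2] = 2
(x ⊛ y)[3] = 1

x ⊛ y = [-2, 1, 2, 1]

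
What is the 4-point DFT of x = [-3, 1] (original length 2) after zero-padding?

Original 2-point DFT: [-2, -4]
Zero-padded 4-point DFT provides frequency interpolation.

DFT_4([x, 0, ...]) = [-2, -3-1i, -4, -3+1i]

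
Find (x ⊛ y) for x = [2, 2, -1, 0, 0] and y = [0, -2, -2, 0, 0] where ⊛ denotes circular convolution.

(x ⊛ y)[n] = Σ(m=0 to 4) x[m] · y[(n-m) mod 5]

Computing each output sample:
(x ⊛ y)[0] = 0
(x ⊛ y)[1] = -4
(x ⊛ y)[2] = -8
(x ⊛ y)[3] = -2
(x ⊛ y)[4] = 2

x ⊛ y = [0, -4, -8, -2, 2]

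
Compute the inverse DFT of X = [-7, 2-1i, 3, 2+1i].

x[n] = (1/4) Σ(k=0 to 3) X[k] · e^(2πikn/4)

Computing each x[n]:
x[0] = 0
x[1] = -2
x[2] = -2
x[3] = -3

x = [0, -2, -2, -3]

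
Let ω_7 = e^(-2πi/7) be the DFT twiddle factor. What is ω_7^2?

ω_7^2 = e^(-2πi·2/7)
= cos(-2π·2/7) + i·sin(-2π·2/7)
= cos(-4π/7) + i·sin(-4π/7)

ω_7^2 = cos(-4π/7) + i·sin(-4π/7) = -0.2225-0.9749i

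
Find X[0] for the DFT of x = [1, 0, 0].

X[0] = Σ(n=0 to 2) x[n] · ω_3^0 = Σ x[n]
= (1) + (0) + (0)

X[0] = 1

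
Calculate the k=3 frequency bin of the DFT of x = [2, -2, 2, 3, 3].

X[3] = Σ(n=0 to 4) x[n] · ω_5^(3n) where ω_5 = e^(-2πi/5)
= (2)·ω_5^0 + (-2)·ω_5^3 + (2)·ω_5^6 + (3)·ω_5^9 + (3)·ω_5^12

X[3] = 2.7361-1.9879i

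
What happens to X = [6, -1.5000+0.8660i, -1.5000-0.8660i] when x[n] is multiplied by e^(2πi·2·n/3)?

Modulation property: DFT(ω_3^(-2n)·x[n]) = X[(k-2) mod 3], so circularly shift X by 2 positions.

X[k-2] = [-1.5000+0.8660i, -1.5000-0.8660i, 6]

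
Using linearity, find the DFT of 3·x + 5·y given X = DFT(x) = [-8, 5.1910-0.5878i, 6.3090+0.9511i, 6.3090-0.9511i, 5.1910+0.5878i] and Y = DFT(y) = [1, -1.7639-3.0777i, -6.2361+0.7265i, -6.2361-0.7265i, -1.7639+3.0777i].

By linearity: DFT(3x + 5y) = 3·DFT(x) + 5·DFT(y)
= 3·[-8, 5.1910-0.5878i, 6.3090+0.9511i, 6.3090-0.9511i, 5.1910+0.5878i] + 5·[1, -1.7639-3.0777i, -6.2361+0.7265i, -6.2361-0.7265i, -1.7639+3.0777i]

Computing element-wise:
Z[0] = 3·(-8) + 5·(1) = -19
Z[1] = 3·(5.1910-0.5878i) + 5·(-1.7639-3.0777i) = 6.7535-17.1519i
Z[2] = 3·(6.3090+0.9511i) + 5·(-6.2361+0.7265i) = -12.2535+6.4858i
Z[3] = 3·(6.3090-0.9511i) + 5·(-6.2361-0.7265i) = -12.2535-6.4858i
Z[4] = 3·(5.1910+0.5878i) + 5·(-1.7639+3.0777i) = 6.7535+17.1519i

DFT(3x + 5y) = 3·X + 5·Y = [-19, 6.7535-17.1519i, -12.2535+6.4858i, -12.2535-6.4858i, 6.7535+17.1519i]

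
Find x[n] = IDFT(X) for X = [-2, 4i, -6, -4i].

x[n] = (1/4) Σ(k=0 to 3) X[k] · e^(2πikn/4)

Computing each x[n]:
x[0] = -2
x[1] = -1
x[2] = -2
x[3] = 3

x = [-2, -1, -2, 3]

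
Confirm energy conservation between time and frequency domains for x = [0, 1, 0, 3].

Time domain:
Σ|x[n]|² = |0|² + |1|² + |0|² + |3|² = 10.0000

Frequency domain:
(1/4)Σ|X[k]|² = (1/4)(|4|² + |2i|² + |-4|² + |-2i|²) = (1/4)·40.0000 = 10.0000

Both sides agree, confirming Parseval's theorem.

Σ|x[n]|² = (1/N)Σ|X[k]|² = 10.0000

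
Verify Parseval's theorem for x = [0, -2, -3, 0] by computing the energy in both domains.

Time domain:
Σ|x[n]|² = |0|² + |-2|² + |-3|² + |0|² = 13.0000

Frequency domain:
(1/4)Σ|X[k]|² = (1/4)(|-5|² + |3+2i|² + |-1|² + |3-2i|²) = (1/4)·52.0000 = 13.0000

Both sides agree, confirming Parseval's theorem.

Σ|x[n]|² = (1/N)Σ|X[k]|² = 13.0000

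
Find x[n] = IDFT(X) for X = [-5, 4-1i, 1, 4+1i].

x[n] = (1/4) Σ(k=0 to 3) X[k] · e^(2πikn/4)

Computing each x[n]:
x[0] = 1
x[1] = -1
x[2] = -3
x[3] = -2

x = [1, -1, -3, -2]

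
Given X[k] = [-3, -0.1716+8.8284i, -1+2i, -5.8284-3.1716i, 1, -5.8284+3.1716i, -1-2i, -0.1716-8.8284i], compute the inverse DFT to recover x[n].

x[n] = (1/8) Σ(k=0 to 7) X[k] · e^(2πikn/8)

Computing each x[n]:
x[0] = -2
x[1] = -1
x[2] = -3
x[3] = -2
x[4] = 1
x[5] = -1
x[6] = 3
x[7] = 2

x = [-2, -1, -3, -2, 1, -1, 3, 2]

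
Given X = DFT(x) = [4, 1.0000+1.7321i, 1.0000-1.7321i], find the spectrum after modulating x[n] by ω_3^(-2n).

Modulation property: DFT(ω_3^(-2n)·x[n]) = X[(k-2) mod 3], so circularly shift X by 2 positions.

X[k-2] = [1.0000+1.7321i, 1.0000-1.7321i, 4]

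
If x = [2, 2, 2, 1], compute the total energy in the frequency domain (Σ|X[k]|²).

Parseval: Σ|x[n]|² = (1/N)Σ|X[k]|², so Σ|X[k]|² = N·Σ|x[n]|² = 4·13.0000

Σ|X[k]|² = N·Σ|x[n]|² = 4·13.0000 = 52.0000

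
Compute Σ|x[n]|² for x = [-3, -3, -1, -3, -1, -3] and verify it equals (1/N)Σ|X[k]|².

Time domain:
Σ|x[n]|² = |-3|² + |-3|² + |-1|² + |-3|² + |-1|² + |-3|² = 38.0000

Frequency domain:
(1/6)Σ|X[k]|² = (1/6)(|-14|² + |-2|² + |-2|² + |4|² + |-2|² + |-2|²) = (1/6)·228.0000 = 38.0000

Both sides agree, confirming Parseval's theorem.

Σ|x[n]|² = (1/N)Σ|X[k]|² = 38.0000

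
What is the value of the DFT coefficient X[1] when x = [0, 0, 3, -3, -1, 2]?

X[1] = Σ(n=0 to 5) x[n] · ω_6^(1n) where ω_6 = e^(-2πi/6)
= (0)·ω_6^0 + (0)·ω_6^1 + (3)·ω_6^2 + (-3)·ω_6^3 + (-1)·ω_6^4 + (2)·ω_6^5

X[1] = 3.0000-1.7321i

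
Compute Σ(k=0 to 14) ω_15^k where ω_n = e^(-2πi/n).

Sum of all nth roots of unity equals 0 for n > 1 (geometric series with r ≠ 1).

0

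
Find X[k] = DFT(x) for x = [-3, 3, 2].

X[k] = Σ(n=0 to 2) x[n] · ω_3^(nk)
where ω_3 = e^(-2πi/3)

Computing each X[k]:
X[0] = 2
X[1] = -5.5000-0.8660i
X[2] = -5.5000+0.8660i

X = [2, -5.5000-0.8660i, -5.5000+0.8660i]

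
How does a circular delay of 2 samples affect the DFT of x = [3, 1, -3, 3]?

Time shift by 2: X_shifted[k] = ω_4^(2k) · X[k]
Shifted x = [-3, 3, 3, 1]

DFT(x[n-2]) = [4, -6-2i, -4, -6+2i]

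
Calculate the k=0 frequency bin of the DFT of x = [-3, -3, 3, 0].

X[0] = Σ(n=0 to 3) x[n] · ω_4^0 = Σ x[n]
= (-3) + (-3) + (3) + (0)

X[0] = -3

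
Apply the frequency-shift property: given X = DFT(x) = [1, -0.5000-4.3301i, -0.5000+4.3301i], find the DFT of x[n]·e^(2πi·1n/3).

Modulation property: DFT(ω_3^(-1n)·x[n]) = X[(k-1) mod 3], so circularly shift X by 1 positions.

X[k-1] = [-0.5000+4.3301i, 1, -0.5000-4.3301i]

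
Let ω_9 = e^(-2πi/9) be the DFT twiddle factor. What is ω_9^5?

ω_9^5 = e^(-2πi·5/9)
= cos(-2π·5/9) + i·sin(-2π·5/9)
= cos(-10π/9) + i·sin(-10π/9)

ω_9^5 = cos(-10π/9) + i·sin(-10π/9) = -0.9397+0.3420i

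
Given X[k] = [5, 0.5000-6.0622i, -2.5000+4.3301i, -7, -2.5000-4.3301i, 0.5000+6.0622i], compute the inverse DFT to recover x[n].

x[n] = (1/6) Σ(k=0 to 5) X[k] · e^(2πikn/6)

Computing each x[n]:
x[0] = -1
x[1] = 3
x[2] = 3
x[3] = 1
x[4] = -3
x[5] = 2

x = [-1, 3, 3, 1, -3, 2]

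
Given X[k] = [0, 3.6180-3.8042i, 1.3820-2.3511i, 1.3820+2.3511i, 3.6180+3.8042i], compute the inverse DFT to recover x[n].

x[n] = (1/5) Σ(k=0 to 4) X[k] · e^(2πikn/5)

Computing each x[n]:
x[0] = 2
x[1] = 2
x[2] = -1
x[3] = -1
x[4] = -2

x = [2, 2, -1, -1, -2]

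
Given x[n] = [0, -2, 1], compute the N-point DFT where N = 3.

X[k] = Σ(n=0 to 2) x[n] · ω_3^(nk)
where ω_3 = e^(-2πi/3)

Computing each X[k]:
X[0] = -1
X[1] = 0.5000+2.5981i
X[2] = 0.5000-2.5981i

X = [-1, 0.5000+2.5981i, 0.5000-2.5981i]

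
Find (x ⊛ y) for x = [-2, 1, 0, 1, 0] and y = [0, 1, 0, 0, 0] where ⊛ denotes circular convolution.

(x ⊛ y)[n] = Σ(m=0 to 4) x[m] · y[(n-m) mod 5]

Computing each output sample:
(x ⊛ y)[0] = 0
(x ⊛ y)[1] = -2
(x ⊛ y)[2] = 1
(x ⊛ y)[3] = 0
(x ⊛ y)[4] = 1

x ⊛ y = [0, -2, 1, 0, 1]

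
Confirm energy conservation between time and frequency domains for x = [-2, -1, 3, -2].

Time domain:
Σ|x[n]|² = |-2|² + |-1|² + |3|² + |-2|² = 18.0000

Frequency domain:
(1/4)Σ|X[k]|² = (1/4)(|-2|² + |-5-1i|² + |4|² + |-5+1i|²) = (1/4)·72.0000 = 18.0000

Both sides agree, confirming Parseval's theorem.

Σ|x[n]|² = (1/N)Σ|X[k]|² = 18.0000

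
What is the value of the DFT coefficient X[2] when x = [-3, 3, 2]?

X[2] = Σ(n=0 to 2) x[n] · ω_3^(2n) where ω_3 = e^(-2πi/3)
= (-3)·ω_3^0 + (3)·ω_3^2 + (2)·ω_3^4

X[2] = -5.5000+0.8660i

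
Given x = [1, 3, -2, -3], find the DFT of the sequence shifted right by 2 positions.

Time shift by 2: X_shifted[k] = ω_4^(2k) · X[k]
Shifted x = [-2, -3, 1, 3]

DFT(x[n-2]) = [-1, -3+6i, -1, -3-6i]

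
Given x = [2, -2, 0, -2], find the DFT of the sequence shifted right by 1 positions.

Time shift by 1: X_shifted[k] = ω_4^(1k) · X[k]
Shifted x = [-2, 2, -2, 0]

DFT(x[n-1]) = [-2, -2i, -6, 2i]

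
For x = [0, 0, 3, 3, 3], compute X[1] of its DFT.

X[1] = Σ(n=0 to 4) x[n] · ω_5^(1n) where ω_5 = e^(-2πi/5)
= (0)·ω_5^0 + (0)·ω_5^1 + (3)·ω_5^2 + (3)·ω_5^3 + (3)·ω_5^4

X[1] = -3.9271+2.8532i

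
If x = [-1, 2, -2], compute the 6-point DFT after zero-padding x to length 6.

Original 3-point DFT: [-1, -1.0000-3.4641i, -1.0000+3.4641i]
Zero-padded 6-point DFT provides frequency interpolation.

DFT_6([x, 0, ...]) = [-1, 1, -1.0000-3.4641i, -5, -1.0000+3.4641i, 1]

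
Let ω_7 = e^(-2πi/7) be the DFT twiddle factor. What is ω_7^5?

ω_7^5 = e^(-2πi·5/7)
= cos(-2π·5/7) + i·sin(-2π·5/7)
= cos(-10π/7) + i·sin(-10π/7)

ω_7^5 = cos(-10π/7) + i·sin(-10π/7) = -0.2225+0.9749i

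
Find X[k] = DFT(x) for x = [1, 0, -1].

X[k] = Σ(n=0 to 2) x[n] · ω_3^(nk)
where ω_3 = e^(-2πi/3)

Computing each X[k]:
X[0] = 0
X[1] = 1.5000-0.8660i
X[2] = 1.5000+0.8660i

X = [0, 1.5000-0.8660i, 1.5000+0.8660i]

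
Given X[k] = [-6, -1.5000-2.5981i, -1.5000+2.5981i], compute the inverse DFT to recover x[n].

x[n] = (1/3) Σ(k=0 to 2) X[k] · e^(2πikn/3)

Computing each x[n]:
x[0] = -3
x[1] = 0
x[2] = -3

x = [-3, 0, -3]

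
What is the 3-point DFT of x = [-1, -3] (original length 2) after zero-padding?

Original 2-point DFT: [-4, 2]
Zero-padded 3-point DFT provides frequency interpolation.

DFT_3([x, 0, ...]) = [-4, 0.5000+2.5981i, 0.5000-2.5981i]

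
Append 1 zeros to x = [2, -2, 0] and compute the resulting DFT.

Original 3-point DFT: [0, 3.0000+1.7321i, 3.0000-1.7321i]
Zero-padded 4-point DFT provides frequency interpolation.

DFT_4([x, 0, ...]) = [0, 2+2i, 4, 2-2i]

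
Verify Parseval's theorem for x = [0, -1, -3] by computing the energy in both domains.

Time domain:
Σ|x[n]|² = |0|² + |-1|² + |-3|² = 10.0000

Frequency domain:
(1/3)Σ|X[k]|² = (1/3)(|-4|² + |2.0000-1.7321i|² + |2.0000+1.7321i|²) = (1/3)·30.0000 = 10.0000

Both sides agree, confirming Parseval's theorem.

Σ|x[n]|² = (1/N)Σ|X[k]|² = 10.0000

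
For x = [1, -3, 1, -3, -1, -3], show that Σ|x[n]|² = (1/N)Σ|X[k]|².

Time domain:
Σ|x[n]|² = |1|² + |-3|² + |1|² + |-3|² + |-1|² + |-3|² = 30.0000

Frequency domain:
(1/6)Σ|X[k]|² = (1/6)(|-8|² + |1.0000-1.7321i|² + |1.0000+1.7321i|² + |10|² + |1.0000-1.7321i|² + |1.0000+1.7321i|²) = (1/6)·180.0000 = 30.0000

Both sides agree, confirming Parseval's theorem.

Σ|x[n]|² = (1/N)Σ|X[k]|² = 30.0000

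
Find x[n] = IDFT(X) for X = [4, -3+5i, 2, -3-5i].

x[n] = (1/4) Σ(k=0 to 3) X[k] · e^(2πikn/4)

Computing each x[n]:
x[0] = 0
x[1] = -2
x[2] = 3
x[3] = 3

x = [0, -2, 3, 3]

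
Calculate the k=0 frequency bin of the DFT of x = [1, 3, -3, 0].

X[0] = Σ(n=0 to 3) x[n] · ω_4^0 = Σ x[n]
= (1) + (3) + (-3) + (0)

X[0] = 1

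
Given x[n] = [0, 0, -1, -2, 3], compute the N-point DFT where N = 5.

X[k] = Σ(n=0 to 4) x[n] · ω_5^(nk)
where ω_5 = e^(-2πi/5)

Computing each X[k]:
X[0] = 0
X[1] = 3.3541+2.2654i
X[2] = -3.3541+2.7144i
X[3] = -3.3541-2.7144i
X[4] = 3.3541-2.2654i

X = [0, 3.3541+2.2654i, -3.3541+2.7144i, -3.3541-2.7144i, 3.3541-2.2654i]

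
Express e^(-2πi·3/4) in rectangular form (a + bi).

ω_4^3 = e^(-2πi·3/4)
= cos(-2π·3/4) + i·sin(-2π·3/4)
= cos(-6π/4) + i·sin(-6π/4)

ω_4^3 = cos(-6π/4) + i·sin(-6π/4) = 1i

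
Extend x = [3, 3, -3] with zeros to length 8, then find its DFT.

Original 3-point DFT: [3, 3.0000-5.1962i, 3.0000+5.1962i]
Zero-padded 8-point DFT provides frequency interpolation.

DFT_8([x, 0, ...]) = [3, 5.1213+0.8787i, 6-3i, 0.8787-5.1213i, -3, 0.8787+5.1213i, 6+3i, 5.1213-0.8787i]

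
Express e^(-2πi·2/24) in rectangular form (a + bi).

ω_24^2 = e^(-2πi·2/24)
= cos(-2π·2/24) + i·sin(-2π·2/24)
= cos(-4π/24) + i·sin(-4π/24)

ω_24^2 = cos(-4π/24) + i·sin(-4π/24) = 0.8660-0.5000i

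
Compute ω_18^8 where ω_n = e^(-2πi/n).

ω_18^8 = e^(-2πi·8/18)
= cos(-2π·8/18) + i·sin(-2π·8/18)
= cos(-16π/18) + i·sin(-16π/18)

ω_18^8 = cos(-16π/18) + i·sin(-16π/18) = -0.9397-0.3420i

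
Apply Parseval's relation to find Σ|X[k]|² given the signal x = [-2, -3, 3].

Parseval: Σ|x[n]|² = (1/N)Σ|X[k]|², so Σ|X[k]|² = N·Σ|x[n]|² = 3·22.0000

Σ|X[k]|² = N·Σ|x[n]|² = 3·22.0000 = 66.0000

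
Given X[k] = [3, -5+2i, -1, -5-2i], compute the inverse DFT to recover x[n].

x[n] = (1/4) Σ(k=0 to 3) X[k] · e^(2πikn/4)

Computing each x[n]:
x[0] = -2
x[1] = 0
x[2] = 3
x[3] = 2

x = [-2, 0, 3, 2]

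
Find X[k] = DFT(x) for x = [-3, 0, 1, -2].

X[k] = Σ(n=0 to 3) x[n] · ω_4^(nk)
where ω_4 = e^(-2πi/4)

Computing each X[k]:
X[0] = -4
X[1] = -4-2i
X[2] = 0
X[3] = -4+2i

X = [-4, -4-2i, 0, -4+2i]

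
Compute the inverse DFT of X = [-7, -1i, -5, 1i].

x[n] = (1/4) Σ(k=0 to 3) X[k] · e^(2πikn/4)

Computing each x[n]:
x[0] = -3
x[1] = 0
x[2] = -3
x[3] = -1

x = [-3, 0, -3, -1]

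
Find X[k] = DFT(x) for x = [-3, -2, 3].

X[k] = Σ(n=0 to 2) x[n] · ω_3^(nk)
where ω_3 = e^(-2πi/3)

Computing each X[k]:
X[0] = -2
X[1] = -3.5000+4.3301i
X[2] = -3.5000-4.3301i

X = [-2, -3.5000+4.3301i, -3.5000-4.3301i]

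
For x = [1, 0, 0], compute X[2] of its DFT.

X[2] = Σ(n=0 to 2) x[n] · ω_3^(2n) where ω_3 = e^(-2πi/3)
= (1)·ω_3^0 + (0)·ω_3^2 + (0)·ω_3^4

X[2] = 1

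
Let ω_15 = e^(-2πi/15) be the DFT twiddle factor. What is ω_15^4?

ω_15^4 = e^(-2πi·4/15)
= cos(-2π·4/15) + i·sin(-2π·4/15)
= cos(-8π/15) + i·sin(-8π/15)

ω_15^4 = cos(-8π/15) + i·sin(-8π/15) = -0.1045-0.9945i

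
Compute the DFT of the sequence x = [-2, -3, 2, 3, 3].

X[k] = Σ(n=0 to 4) x[n] · ω_5^(nk)
where ω_5 = e^(-2πi/5)

Computing each X[k]:
X[0] = 3
X[1] = -6.0451+6.2941i
X[2] = -0.4549+2.5757i
X[3] = -0.4549-2.5757i
X[4] = -6.0451-6.2941i

X = [3, -6.0451+6.2941i, -0.4549+2.5757i, -0.4549-2.5757i, -6.0451-6.2941i]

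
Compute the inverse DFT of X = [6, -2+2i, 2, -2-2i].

x[n] = (1/4) Σ(k=0 to 3) X[k] · e^(2πikn/4)

Computing each x[n]:
x[0] = 1
x[1] = 0
x[2] = 3
x[3] = 2

x = [1, 0, 3, 2]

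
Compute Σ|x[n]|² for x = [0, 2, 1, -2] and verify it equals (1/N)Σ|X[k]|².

Time domain:
Σ|x[n]|² = |0|² + |2|² + |1|² + |-2|² = 9.0000

Frequency domain:
(1/4)Σ|X[k]|² = (1/4)(|1|² + |-1-4i|² + |1|² + |-1+4i|²) = (1/4)·36.0000 = 9.0000

Both sides agree, confirming Parseval's theorem.

Σ|x[n]|² = (1/N)Σ|X[k]|² = 9.0000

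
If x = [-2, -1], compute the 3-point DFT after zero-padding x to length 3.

Original 2-point DFT: [-3, -1]
Zero-padded 3-point DFT provides frequency interpolation.

DFT_3([x, 0, ...]) = [-3, -1.5000+0.8660i, -1.5000-0.8660i]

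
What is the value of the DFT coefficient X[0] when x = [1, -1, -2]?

X[0] = Σ(n=0 to 2) x[n] · ω_3^0 = Σ x[n]
= (1) + (-1) + (-2)

X[0] = -2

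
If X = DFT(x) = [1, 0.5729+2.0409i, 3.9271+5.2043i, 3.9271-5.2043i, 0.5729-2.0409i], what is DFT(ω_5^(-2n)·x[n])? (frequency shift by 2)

Modulation property: DFT(ω_5^(-2n)·x[n]) = X[(k-2) mod 5], so circularly shift X by 2 positions.

X[k-2] = [3.9271-5.2043i, 0.5729-2.0409i, 1, 0.5729+2.0409i, 3.9271+5.2043i]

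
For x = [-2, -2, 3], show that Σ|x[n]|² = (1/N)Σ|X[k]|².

Time domain:
Σ|x[n]|² = |-2|² + |-2|² + |3|² = 17.0000

Frequency domain:
(1/3)Σ|X[k]|² = (1/3)(|-1|² + |-2.5000+4.3301i|² + |-2.5000-4.3301i|²) = (1/3)·51.0000 = 17.0000

Both sides agree, confirming Parseval's theorem.

Σ|x[n]|² = (1/N)Σ|X[k]|² = 17.0000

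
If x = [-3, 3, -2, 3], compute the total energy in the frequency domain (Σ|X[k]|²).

Parseval: Σ|x[n]|² = (1/N)Σ|X[k]|², so Σ|X[k]|² = N·Σ|x[n]|² = 4·31.0000

Σ|X[k]|² = N·Σ|x[n]|² = 4·31.0000 = 124.0000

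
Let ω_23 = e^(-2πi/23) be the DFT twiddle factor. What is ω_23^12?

ω_23^12 = e^(-2πi·12/23)
= cos(-2π·12/23) + i·sin(-2π·12/23)
= cos(-24π/23) + i·sin(-24π/23)

ω_23^12 = cos(-24π/23) + i·sin(-24π/23) = -0.9907+0.1362i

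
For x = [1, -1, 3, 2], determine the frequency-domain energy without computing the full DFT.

Parseval: Σ|x[n]|² = (1/N)Σ|X[k]|², so Σ|X[k]|² = N·Σ|x[n]|² = 4·15.0000

Σ|X[k]|² = N·Σ|x[n]|² = 4·15.0000 = 60.0000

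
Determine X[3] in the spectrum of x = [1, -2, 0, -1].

X[3] = Σ(n=0 to 3) x[n] · ω_4^(3n) where ω_4 = e^(-2πi/4)
= (1)·ω_4^0 + (-2)·ω_4^3 + (0)·ω_4^6 + (-1)·ω_4^9

X[3] = 1-1i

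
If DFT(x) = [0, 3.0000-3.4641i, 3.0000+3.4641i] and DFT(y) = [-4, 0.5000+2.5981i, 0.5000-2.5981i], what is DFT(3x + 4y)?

By linearity: DFT(3x + 4y) = 3·DFT(x) + 4·DFT(y)
= 3·[0, 3.0000-3.4641i, 3.0000+3.4641i] + 4·[-4, 0.5000+2.5981i, 0.5000-2.5981i]

Computing element-wise:
Z[0] = 3·(0) + 4·(-4) = -16
Z[1] = 3·(3.0000-3.4641i) + 4·(0.5000+2.5981i) = 11.0000+0.0001i
Z[2] = 3·(3.0000+3.4641i) + 4·(0.5000-2.5981i) = 11.0000-0.0001i

DFT(3x + 4y) = 3·X + 4·Y = [-16, 11.0000+0.0001i, 11.0000-0.0001i]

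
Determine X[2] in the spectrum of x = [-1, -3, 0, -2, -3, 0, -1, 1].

X[2] = Σ(n=0 to 7) x[n] · ω_8^(2n) where ω_8 = e^(-2πi/8)
= (-1)·ω_8^0 + (-3)·ω_8^2 + (0)·ω_8^4 + (-2)·ω_8^6 + (-3)·ω_8^8 + (0)·ω_8^10 + (-1)·ω_8^12 + (1)·ω_8^14

X[2] = -3+2i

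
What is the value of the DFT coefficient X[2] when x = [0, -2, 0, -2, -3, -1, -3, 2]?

X[2] = Σ(n=0 to 7) x[n] · ω_8^(2n) where ω_8 = e^(-2πi/8)
= (0)·ω_8^0 + (-2)·ω_8^2 + (0)·ω_8^4 + (-2)·ω_8^6 + (-3)·ω_8^8 + (-1)·ω_8^10 + (-3)·ω_8^12 + (2)·ω_8^14

X[2] = 3i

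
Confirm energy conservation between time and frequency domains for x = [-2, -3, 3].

Time domain:
Σ|x[n]|² = |-2|² + |-3|² + |3|² = 22.0000

Frequency domain:
(1/3)Σ|X[k]|² = (1/3)(|-2|² + |-2.0000+5.1962i|² + |-2.0000-5.1962i|²) = (1/3)·66.0000 = 22.0000

Both sides agree, confirming Parseval's theorem.

Σ|x[n]|² = (1/N)Σ|X[k]|² = 22.0000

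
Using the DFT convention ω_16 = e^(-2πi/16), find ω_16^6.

ω_16^6 = e^(-2πi·6/16)
= cos(-2π·6/16) + i·sin(-2π·6/16)
= cos(-12π/16) + i·sin(-12π/16)

ω_16^6 = cos(-12π/16) + i·sin(-12π/16) = -0.7071-0.7071i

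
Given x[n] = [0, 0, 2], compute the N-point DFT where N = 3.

X[k] = Σ(n=0 to 2) x[n] · ω_3^(nk)
where ω_3 = e^(-2πi/3)

Computing each X[k]:
X[0] = 2
X[1] = -1.0000+1.7321i
X[2] = -1.0000-1.7321i

X = [2, -1.0000+1.7321i, -1.0000-1.7321i]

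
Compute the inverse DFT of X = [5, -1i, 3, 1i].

x[n] = (1/4) Σ(k=0 to 3) X[k] · e^(2πikn/4)

Computing each x[n]:
x[0] = 2
x[1] = 1
x[2] = 2
x[3] = 0

x = [2, 1, 2, 0]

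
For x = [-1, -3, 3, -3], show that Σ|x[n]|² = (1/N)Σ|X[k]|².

Time domain:
Σ|x[n]|² = |-1|² + |-3|² + |3|² + |-3|² = 28.0000

Frequency domain:
(1/4)Σ|X[k]|² = (1/4)(|-4|² + |-4|² + |8|² + |-4|²) = (1/4)·112.0000 = 28.0000

Both sides agree, confirming Parseval's theorem.

Σ|x[n]|² = (1/N)Σ|X[k]|² = 28.0000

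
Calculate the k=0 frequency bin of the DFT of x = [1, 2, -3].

X[0] = Σ(n=0 to 2) x[n] · ω_3^0 = Σ x[n]
= (1) + (2) + (-3)

X[0] = 0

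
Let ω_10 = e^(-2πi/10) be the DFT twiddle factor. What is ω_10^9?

ω_10^9 = e^(-2πi·9/10)
= cos(-2π·9/10) + i·sin(-2π·9/10)
= cos(-18π/10) + i·sin(-18π/10)

ω_10^9 = cos(-18π/10) + i·sin(-18π/10) = 0.8090+0.5878i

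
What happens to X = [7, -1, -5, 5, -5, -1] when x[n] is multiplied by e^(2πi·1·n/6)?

Modulation property: DFT(ω_6^(-1n)·x[n]) = X[(k-1) mod 6], so circularly shift X by 1 positions.

X[k-1] = [-1, 7, -1, -5, 5, -5]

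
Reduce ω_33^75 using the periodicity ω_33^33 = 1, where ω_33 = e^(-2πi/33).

Since ω_33^33 = 1, powers reduce modulo 33.
75 mod 33 = 9
So ω_33^75 = ω_33^9 = e^(-2πi·9/33)

ω_33^75 = ω_33^9 = -0.1423-0.9898i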